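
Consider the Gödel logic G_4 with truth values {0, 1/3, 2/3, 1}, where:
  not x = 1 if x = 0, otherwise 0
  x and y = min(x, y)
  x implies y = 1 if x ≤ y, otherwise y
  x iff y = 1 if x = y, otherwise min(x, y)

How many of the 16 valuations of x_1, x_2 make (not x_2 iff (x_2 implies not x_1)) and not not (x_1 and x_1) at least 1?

12

x_1 = 0, x_2 = 0 ↦ 0  <
x_1 = 0, x_2 = 1/3 ↦ 0  <
x_1 = 0, x_2 = 2/3 ↦ 0  <
x_1 = 0, x_2 = 1 ↦ 0  <
x_1 = 1/3, x_2 = 0 ↦ 1  ≥
x_1 = 1/3, x_2 = 1/3 ↦ 1  ≥
x_1 = 1/3, x_2 = 2/3 ↦ 1  ≥
x_1 = 1/3, x_2 = 1 ↦ 1  ≥
x_1 = 2/3, x_2 = 0 ↦ 1  ≥
x_1 = 2/3, x_2 = 1/3 ↦ 1  ≥
x_1 = 2/3, x_2 = 2/3 ↦ 1  ≥
x_1 = 2/3, x_2 = 1 ↦ 1  ≥
x_1 = 1, x_2 = 0 ↦ 1  ≥
x_1 = 1, x_2 = 1/3 ↦ 1  ≥
x_1 = 1, x_2 = 2/3 ↦ 1  ≥
x_1 = 1, x_2 = 1 ↦ 1  ≥
So 12 of the 16 assignments meet the threshold.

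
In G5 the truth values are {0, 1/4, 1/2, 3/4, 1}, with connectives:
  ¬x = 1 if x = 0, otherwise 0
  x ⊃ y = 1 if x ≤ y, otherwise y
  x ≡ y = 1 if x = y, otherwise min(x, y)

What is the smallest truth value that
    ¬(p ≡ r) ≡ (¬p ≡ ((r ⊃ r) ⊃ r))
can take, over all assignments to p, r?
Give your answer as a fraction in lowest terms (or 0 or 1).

1/4

Take p = 0, r = 1/4:
p ≡ r = 0 ≡ 1/4 = 0
¬(p ≡ r) = ¬0 = 1
¬p = ¬0 = 1
r ⊃ r = 1/4 ⊃ 1/4 = 1
(r ⊃ r) ⊃ r = 1 ⊃ 1/4 = 1/4
¬p ≡ ((r ⊃ r) ⊃ r) = 1 ≡ 1/4 = 1/4
¬(p ≡ r) ≡ (¬p ≡ ((r ⊃ r) ⊃ r)) = 1 ≡ 1/4 = 1/4
No assignment yields a value below 1/4, so this is the minimum.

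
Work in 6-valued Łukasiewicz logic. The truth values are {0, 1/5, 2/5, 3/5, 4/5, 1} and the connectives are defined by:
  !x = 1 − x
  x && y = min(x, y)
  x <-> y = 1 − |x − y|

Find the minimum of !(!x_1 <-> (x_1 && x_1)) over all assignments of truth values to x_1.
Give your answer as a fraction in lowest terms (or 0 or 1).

1/5

Take x_1 = 2/5:
!x_1 = !2/5 = 3/5
x_1 && x_1 = 2/5 && 2/5 = 2/5
!x_1 <-> (x_1 && x_1) = 3/5 <-> 2/5 = 4/5
!(!x_1 <-> (x_1 && x_1)) = !4/5 = 1/5
No assignment yields a value below 1/5, so this is the minimum.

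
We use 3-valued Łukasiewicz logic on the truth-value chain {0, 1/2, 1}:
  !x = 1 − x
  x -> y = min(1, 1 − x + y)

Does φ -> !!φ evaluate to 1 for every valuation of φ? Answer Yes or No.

Yes

φ = 0 ↦ 1
φ = 1/2 ↦ 1
φ = 1 ↦ 1
Every assignment gives a value ≥ 1.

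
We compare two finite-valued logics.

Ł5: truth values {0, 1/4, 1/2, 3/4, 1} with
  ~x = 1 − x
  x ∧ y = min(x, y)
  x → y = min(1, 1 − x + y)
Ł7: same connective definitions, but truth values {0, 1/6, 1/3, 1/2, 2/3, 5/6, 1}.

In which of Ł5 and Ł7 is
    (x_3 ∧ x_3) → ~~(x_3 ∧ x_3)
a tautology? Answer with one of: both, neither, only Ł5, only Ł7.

both

In Ł5: every assignment gives 1 — tautology.
In Ł7: every assignment gives 1 — tautology.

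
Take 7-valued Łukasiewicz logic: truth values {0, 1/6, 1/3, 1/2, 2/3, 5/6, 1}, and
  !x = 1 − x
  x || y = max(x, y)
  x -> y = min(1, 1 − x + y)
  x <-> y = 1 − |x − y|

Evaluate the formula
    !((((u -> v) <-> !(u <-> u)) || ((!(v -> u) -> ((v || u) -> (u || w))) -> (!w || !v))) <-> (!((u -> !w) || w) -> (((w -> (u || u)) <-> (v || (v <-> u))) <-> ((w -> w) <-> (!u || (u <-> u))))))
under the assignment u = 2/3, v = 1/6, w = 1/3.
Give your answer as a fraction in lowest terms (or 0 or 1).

1/6

u -> v = 2/3 -> 1/6 = 1/2
u <-> u = 2/3 <-> 2/3 = 1
!(u <-> u) = !1 = 0
(u -> v) <-> !(u <-> u) = 1/2 <-> 0 = 1/2
v -> u = 1/6 -> 2/3 = 1
!(v -> u) = !1 = 0
v || u = 1/6 || 2/3 = 2/3
u || w = 2/3 || 1/3 = 2/3
(v || u) -> (u || w) = 2/3 -> 2/3 = 1
!(v -> u) -> ((v || u) -> (u || w)) = 0 -> 1 = 1
!w = !1/3 = 2/3
!v = !1/6 = 5/6
!w || !v = 2/3 || 5/6 = 5/6
(!(v -> u) -> ((v || u) -> (u || w))) -> (!w || !v) = 1 -> 5/6 = 5/6
((u -> v) <-> !(u <-> u)) || ((!(v -> u) -> ((v || u) -> (u || w))) -> (!w || !v)) = 1/2 || 5/6 = 5/6
!w = !1/3 = 2/3
u -> !w = 2/3 -> 2/3 = 1
(u -> !w) || w = 1 || 1/3 = 1
!((u -> !w) || w) = !1 = 0
u || u = 2/3 || 2/3 = 2/3
w -> (u || u) = 1/3 -> 2/3 = 1
v <-> u = 1/6 <-> 2/3 = 1/2
v || (v <-> u) = 1/6 || 1/2 = 1/2
(w -> (u || u)) <-> (v || (v <-> u)) = 1 <-> 1/2 = 1/2
w -> w = 1/3 -> 1/3 = 1
!u = !2/3 = 1/3
u <-> u = 2/3 <-> 2/3 = 1
!u || (u <-> u) = 1/3 || 1 = 1
(w -> w) <-> (!u || (u <-> u)) = 1 <-> 1 = 1
((w -> (u || u)) <-> (v || (v <-> u))) <-> ((w -> w) <-> (!u || (u <-> u))) = 1/2 <-> 1 = 1/2
!((u -> !w) || w) -> (((w -> (u || u)) <-> (v || (v <-> u))) <-> ((w -> w) <-> (!u || (u <-> u)))) = 0 -> 1/2 = 1
(((u -> v) <-> !(u <-> u)) || ((!(v -> u) -> ((v || u) -> (u || w))) -> (!w || !v))) <-> (!((u -> !w) || w) -> (((w -> (u || u)) <-> (v || (v <-> u))) <-> ((w -> w) <-> (!u || (u <-> u))))) = 5/6 <-> 1 = 5/6
!((((u -> v) <-> !(u <-> u)) || ((!(v -> u) -> ((v || u) -> (u || w))) -> (!w || !v))) <-> (!((u -> !w) || w) -> (((w -> (u || u)) <-> (v || (v <-> u))) <-> ((w -> w) <-> (!u || (u <-> u)))))) = !5/6 = 1/6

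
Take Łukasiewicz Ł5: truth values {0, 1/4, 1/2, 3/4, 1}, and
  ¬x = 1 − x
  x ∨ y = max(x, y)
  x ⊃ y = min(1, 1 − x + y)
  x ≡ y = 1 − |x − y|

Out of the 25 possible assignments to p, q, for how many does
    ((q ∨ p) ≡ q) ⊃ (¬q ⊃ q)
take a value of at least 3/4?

value 1: 18 assignments (counts)
value 3/4: 2 assignments (counts)
value 1/2: 3 assignments
value 1/4: 1 assignment
value 0: 1 assignment
So 20 of the 25 assignments meet the threshold.

20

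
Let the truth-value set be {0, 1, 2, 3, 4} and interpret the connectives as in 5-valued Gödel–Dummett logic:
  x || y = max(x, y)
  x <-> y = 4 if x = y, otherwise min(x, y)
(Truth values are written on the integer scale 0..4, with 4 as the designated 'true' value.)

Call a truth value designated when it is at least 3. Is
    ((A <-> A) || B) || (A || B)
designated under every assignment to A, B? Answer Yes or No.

At A = 2, B = 3, for instance:
A <-> A = 2 <-> 2 = 4
(A <-> A) || B = 4 || 3 = 4
A || B = 2 || 3 = 3
((A <-> A) || B) || (A || B) = 4 || 3 = 4
and checking the remaining 24 assignments likewise gives ≥ 3 in every case.

Yes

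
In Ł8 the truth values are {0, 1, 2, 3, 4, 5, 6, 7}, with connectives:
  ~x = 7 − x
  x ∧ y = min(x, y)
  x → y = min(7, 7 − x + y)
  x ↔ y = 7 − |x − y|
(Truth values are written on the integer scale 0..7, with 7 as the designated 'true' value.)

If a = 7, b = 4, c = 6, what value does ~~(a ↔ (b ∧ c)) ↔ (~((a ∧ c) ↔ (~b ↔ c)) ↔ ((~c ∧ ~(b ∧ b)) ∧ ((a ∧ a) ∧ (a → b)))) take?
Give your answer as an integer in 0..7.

5

b ∧ c = 4 ∧ 6 = 4
a ↔ (b ∧ c) = 7 ↔ 4 = 4
~(a ↔ (b ∧ c)) = ~4 = 3
~~(a ↔ (b ∧ c)) = ~3 = 4
a ∧ c = 7 ∧ 6 = 6
~b = ~4 = 3
~b ↔ c = 3 ↔ 6 = 4
(a ∧ c) ↔ (~b ↔ c) = 6 ↔ 4 = 5
~((a ∧ c) ↔ (~b ↔ c)) = ~5 = 2
~c = ~6 = 1
b ∧ b = 4 ∧ 4 = 4
~(b ∧ b) = ~4 = 3
~c ∧ ~(b ∧ b) = 1 ∧ 3 = 1
a ∧ a = 7 ∧ 7 = 7
a → b = 7 → 4 = 4
(a ∧ a) ∧ (a → b) = 7 ∧ 4 = 4
(~c ∧ ~(b ∧ b)) ∧ ((a ∧ a) ∧ (a → b)) = 1 ∧ 4 = 1
~((a ∧ c) ↔ (~b ↔ c)) ↔ ((~c ∧ ~(b ∧ b)) ∧ ((a ∧ a) ∧ (a → b))) = 2 ↔ 1 = 6
~~(a ↔ (b ∧ c)) ↔ (~((a ∧ c) ↔ (~b ↔ c)) ↔ ((~c ∧ ~(b ∧ b)) ∧ ((a ∧ a) ∧ (a → b)))) = 4 ↔ 6 = 5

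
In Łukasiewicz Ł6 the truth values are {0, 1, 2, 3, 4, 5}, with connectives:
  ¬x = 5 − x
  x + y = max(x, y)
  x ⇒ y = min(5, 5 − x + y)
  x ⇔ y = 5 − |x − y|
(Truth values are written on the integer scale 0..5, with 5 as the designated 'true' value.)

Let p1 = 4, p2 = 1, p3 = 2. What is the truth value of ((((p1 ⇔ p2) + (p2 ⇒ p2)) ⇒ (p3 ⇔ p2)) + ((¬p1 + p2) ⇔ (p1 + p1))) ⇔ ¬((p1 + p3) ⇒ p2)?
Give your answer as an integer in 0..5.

4

p1 ⇔ p2 = 4 ⇔ 1 = 2
p2 ⇒ p2 = 1 ⇒ 1 = 5
(p1 ⇔ p2) + (p2 ⇒ p2) = 2 + 5 = 5
p3 ⇔ p2 = 2 ⇔ 1 = 4
((p1 ⇔ p2) + (p2 ⇒ p2)) ⇒ (p3 ⇔ p2) = 5 ⇒ 4 = 4
¬p1 = ¬4 = 1
¬p1 + p2 = 1 + 1 = 1
p1 + p1 = 4 + 4 = 4
(¬p1 + p2) ⇔ (p1 + p1) = 1 ⇔ 4 = 2
(((p1 ⇔ p2) + (p2 ⇒ p2)) ⇒ (p3 ⇔ p2)) + ((¬p1 + p2) ⇔ (p1 + p1)) = 4 + 2 = 4
p1 + p3 = 4 + 2 = 4
(p1 + p3) ⇒ p2 = 4 ⇒ 1 = 2
¬((p1 + p3) ⇒ p2) = ¬2 = 3
((((p1 ⇔ p2) + (p2 ⇒ p2)) ⇒ (p3 ⇔ p2)) + ((¬p1 + p2) ⇔ (p1 + p1))) ⇔ ¬((p1 + p3) ⇒ p2) = 4 ⇔ 3 = 4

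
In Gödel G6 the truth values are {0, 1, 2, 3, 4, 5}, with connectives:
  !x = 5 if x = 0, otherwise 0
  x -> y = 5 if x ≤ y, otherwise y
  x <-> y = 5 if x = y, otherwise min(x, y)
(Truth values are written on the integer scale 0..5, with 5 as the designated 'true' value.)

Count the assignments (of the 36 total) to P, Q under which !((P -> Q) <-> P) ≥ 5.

value 5: 11 assignments (counts)
value 0: 25 assignments
So 11 of the 36 assignments meet the threshold.

11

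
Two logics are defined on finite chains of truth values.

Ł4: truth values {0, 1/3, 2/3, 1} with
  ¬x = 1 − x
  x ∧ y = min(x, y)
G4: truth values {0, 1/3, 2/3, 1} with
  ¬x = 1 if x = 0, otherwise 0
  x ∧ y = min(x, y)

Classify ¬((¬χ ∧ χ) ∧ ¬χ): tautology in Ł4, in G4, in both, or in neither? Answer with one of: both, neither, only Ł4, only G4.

only G4

In Ł4: at χ = 1/3 the value is 2/3 — not a tautology.
In G4: every assignment gives 1 — tautology.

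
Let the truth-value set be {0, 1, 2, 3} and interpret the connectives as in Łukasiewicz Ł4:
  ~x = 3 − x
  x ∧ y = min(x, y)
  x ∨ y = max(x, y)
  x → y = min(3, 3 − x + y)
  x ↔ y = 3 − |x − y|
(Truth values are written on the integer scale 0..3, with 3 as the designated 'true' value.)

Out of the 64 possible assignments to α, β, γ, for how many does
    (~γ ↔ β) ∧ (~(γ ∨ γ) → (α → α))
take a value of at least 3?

value 3: 16 assignments (counts)
value 2: 24 assignments
value 1: 16 assignments
value 0: 8 assignments
So 16 of the 64 assignments meet the threshold.

16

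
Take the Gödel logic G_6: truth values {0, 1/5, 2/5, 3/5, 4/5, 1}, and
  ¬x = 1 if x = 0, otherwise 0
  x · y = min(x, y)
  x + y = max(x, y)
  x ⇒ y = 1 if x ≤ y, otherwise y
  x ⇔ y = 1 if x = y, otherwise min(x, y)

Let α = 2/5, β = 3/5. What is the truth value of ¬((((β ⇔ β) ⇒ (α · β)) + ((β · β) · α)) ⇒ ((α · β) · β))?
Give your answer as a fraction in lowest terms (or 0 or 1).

0

β ⇔ β = 3/5 ⇔ 3/5 = 1
α · β = 2/5 · 3/5 = 2/5
(β ⇔ β) ⇒ (α · β) = 1 ⇒ 2/5 = 2/5
β · β = 3/5 · 3/5 = 3/5
(β · β) · α = 3/5 · 2/5 = 2/5
((β ⇔ β) ⇒ (α · β)) + ((β · β) · α) = 2/5 + 2/5 = 2/5
α · β = 2/5 · 3/5 = 2/5
(α · β) · β = 2/5 · 3/5 = 2/5
(((β ⇔ β) ⇒ (α · β)) + ((β · β) · α)) ⇒ ((α · β) · β) = 2/5 ⇒ 2/5 = 1
¬((((β ⇔ β) ⇒ (α · β)) + ((β · β) · α)) ⇒ ((α · β) · β)) = ¬1 = 0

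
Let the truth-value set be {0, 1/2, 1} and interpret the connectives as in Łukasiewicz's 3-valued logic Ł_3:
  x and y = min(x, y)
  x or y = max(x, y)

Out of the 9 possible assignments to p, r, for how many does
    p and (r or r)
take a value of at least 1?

1

p = 0, r = 0 ↦ 0  <
p = 0, r = 1/2 ↦ 0  <
p = 0, r = 1 ↦ 0  <
p = 1/2, r = 0 ↦ 0  <
p = 1/2, r = 1/2 ↦ 1/2  <
p = 1/2, r = 1 ↦ 1/2  <
p = 1, r = 0 ↦ 0  <
p = 1, r = 1/2 ↦ 1/2  <
p = 1, r = 1 ↦ 1  ≥
So 1 of the 9 assignments meets the threshold.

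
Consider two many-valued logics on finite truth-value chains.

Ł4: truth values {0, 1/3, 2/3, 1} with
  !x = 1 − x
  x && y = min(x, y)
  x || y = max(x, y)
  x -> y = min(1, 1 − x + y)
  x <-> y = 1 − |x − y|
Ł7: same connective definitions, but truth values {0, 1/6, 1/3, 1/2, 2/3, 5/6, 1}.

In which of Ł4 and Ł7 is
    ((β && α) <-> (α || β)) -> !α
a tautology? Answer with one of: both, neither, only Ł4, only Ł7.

In Ł4: at α = 1/3, β = 1/3 the value is 2/3 — not a tautology.
In Ł7: at α = 1/6, β = 1/6 the value is 5/6 — not a tautology.

neither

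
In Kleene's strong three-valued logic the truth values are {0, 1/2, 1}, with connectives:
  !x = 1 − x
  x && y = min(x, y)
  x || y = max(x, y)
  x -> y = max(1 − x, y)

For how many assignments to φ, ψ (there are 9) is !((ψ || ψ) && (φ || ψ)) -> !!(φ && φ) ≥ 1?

φ = 0, ψ = 0 ↦ 0  <
φ = 0, ψ = 1/2 ↦ 1/2  <
φ = 0, ψ = 1 ↦ 1  ≥
φ = 1/2, ψ = 0 ↦ 1/2  <
φ = 1/2, ψ = 1/2 ↦ 1/2  <
φ = 1/2, ψ = 1 ↦ 1  ≥
φ = 1, ψ = 0 ↦ 1  ≥
φ = 1, ψ = 1/2 ↦ 1  ≥
φ = 1, ψ = 1 ↦ 1  ≥
So 5 of the 9 assignments meet the threshold.

5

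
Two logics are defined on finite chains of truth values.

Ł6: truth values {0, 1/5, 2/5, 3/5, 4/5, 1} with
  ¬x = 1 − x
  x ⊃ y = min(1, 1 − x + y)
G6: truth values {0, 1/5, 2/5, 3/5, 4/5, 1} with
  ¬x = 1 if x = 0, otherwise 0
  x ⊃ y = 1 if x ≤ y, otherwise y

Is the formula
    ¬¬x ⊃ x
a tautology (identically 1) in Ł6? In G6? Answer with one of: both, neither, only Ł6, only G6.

only Ł6

In Ł6: every assignment gives 1 — tautology.
In G6: at x = 1/5 the value is 1/5 — not a tautology.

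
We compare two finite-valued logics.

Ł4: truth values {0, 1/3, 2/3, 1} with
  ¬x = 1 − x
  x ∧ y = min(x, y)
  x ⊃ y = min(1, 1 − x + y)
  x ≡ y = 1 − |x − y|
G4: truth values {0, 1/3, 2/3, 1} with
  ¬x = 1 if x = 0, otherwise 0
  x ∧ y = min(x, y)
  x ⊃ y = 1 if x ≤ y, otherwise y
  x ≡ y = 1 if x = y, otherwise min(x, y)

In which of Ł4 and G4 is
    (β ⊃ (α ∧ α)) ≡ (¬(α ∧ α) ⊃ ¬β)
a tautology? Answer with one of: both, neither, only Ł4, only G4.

In Ł4: every assignment gives 1 — tautology.
In G4: at α = 1/3, β = 2/3 the value is 1/3 — not a tautology.

only Ł4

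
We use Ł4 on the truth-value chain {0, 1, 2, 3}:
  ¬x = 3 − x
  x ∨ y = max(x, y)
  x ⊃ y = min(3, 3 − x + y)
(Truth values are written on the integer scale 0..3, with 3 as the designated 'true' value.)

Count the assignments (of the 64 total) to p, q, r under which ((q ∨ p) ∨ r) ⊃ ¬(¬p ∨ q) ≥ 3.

15

value 3: 15 assignments (counts)
value 2: 17 assignments
value 1: 13 assignments
value 0: 19 assignments
So 15 of the 64 assignments meet the threshold.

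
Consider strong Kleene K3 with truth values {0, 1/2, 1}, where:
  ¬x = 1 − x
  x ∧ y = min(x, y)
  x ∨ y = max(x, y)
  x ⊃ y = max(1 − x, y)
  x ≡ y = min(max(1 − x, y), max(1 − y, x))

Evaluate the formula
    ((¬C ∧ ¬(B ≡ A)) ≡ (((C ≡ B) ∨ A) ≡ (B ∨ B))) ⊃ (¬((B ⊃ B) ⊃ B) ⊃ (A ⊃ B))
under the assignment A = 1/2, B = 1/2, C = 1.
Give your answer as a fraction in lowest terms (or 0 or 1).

1/2

¬C = ¬1 = 0
B ≡ A = 1/2 ≡ 1/2 = 1/2
¬(B ≡ A) = ¬1/2 = 1/2
¬C ∧ ¬(B ≡ A) = 0 ∧ 1/2 = 0
C ≡ B = 1 ≡ 1/2 = 1/2
(C ≡ B) ∨ A = 1/2 ∨ 1/2 = 1/2
B ∨ B = 1/2 ∨ 1/2 = 1/2
((C ≡ B) ∨ A) ≡ (B ∨ B) = 1/2 ≡ 1/2 = 1/2
(¬C ∧ ¬(B ≡ A)) ≡ (((C ≡ B) ∨ A) ≡ (B ∨ B)) = 0 ≡ 1/2 = 1/2
B ⊃ B = 1/2 ⊃ 1/2 = 1/2
(B ⊃ B) ⊃ B = 1/2 ⊃ 1/2 = 1/2
¬((B ⊃ B) ⊃ B) = ¬1/2 = 1/2
A ⊃ B = 1/2 ⊃ 1/2 = 1/2
¬((B ⊃ B) ⊃ B) ⊃ (A ⊃ B) = 1/2 ⊃ 1/2 = 1/2
((¬C ∧ ¬(B ≡ A)) ≡ (((C ≡ B) ∨ A) ≡ (B ∨ B))) ⊃ (¬((B ⊃ B) ⊃ B) ⊃ (A ⊃ B)) = 1/2 ⊃ 1/2 = 1/2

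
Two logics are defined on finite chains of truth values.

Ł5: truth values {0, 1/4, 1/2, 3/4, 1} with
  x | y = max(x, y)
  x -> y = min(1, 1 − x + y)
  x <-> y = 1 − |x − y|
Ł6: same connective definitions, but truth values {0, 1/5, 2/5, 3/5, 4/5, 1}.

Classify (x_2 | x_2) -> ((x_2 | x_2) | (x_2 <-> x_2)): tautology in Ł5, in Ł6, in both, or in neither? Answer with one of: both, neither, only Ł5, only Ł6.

In Ł5: every assignment gives 1 — tautology.
In Ł6: every assignment gives 1 — tautology.

both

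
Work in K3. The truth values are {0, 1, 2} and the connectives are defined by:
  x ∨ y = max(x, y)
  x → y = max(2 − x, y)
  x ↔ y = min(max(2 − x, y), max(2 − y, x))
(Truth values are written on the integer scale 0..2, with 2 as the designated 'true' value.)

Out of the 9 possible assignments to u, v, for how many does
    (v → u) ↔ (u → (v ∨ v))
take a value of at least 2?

u = 0, v = 0 ↦ 2  ≥
u = 0, v = 1 ↦ 1  <
u = 0, v = 2 ↦ 0  <
u = 1, v = 0 ↦ 1  <
u = 1, v = 1 ↦ 1  <
u = 1, v = 2 ↦ 1  <
u = 2, v = 0 ↦ 0  <
u = 2, v = 1 ↦ 1  <
u = 2, v = 2 ↦ 2  ≥
So 2 of the 9 assignments meet the threshold.

2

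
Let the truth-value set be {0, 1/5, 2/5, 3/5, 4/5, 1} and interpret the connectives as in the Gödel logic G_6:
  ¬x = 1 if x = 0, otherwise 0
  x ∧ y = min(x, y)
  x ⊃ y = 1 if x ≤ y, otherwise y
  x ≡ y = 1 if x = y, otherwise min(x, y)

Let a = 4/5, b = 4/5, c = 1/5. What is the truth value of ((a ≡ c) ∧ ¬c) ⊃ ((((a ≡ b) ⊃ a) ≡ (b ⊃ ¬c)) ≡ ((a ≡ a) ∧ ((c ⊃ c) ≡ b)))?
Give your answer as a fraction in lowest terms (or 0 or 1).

1

a ≡ c = 4/5 ≡ 1/5 = 1/5
¬c = ¬1/5 = 0
(a ≡ c) ∧ ¬c = 1/5 ∧ 0 = 0
a ≡ b = 4/5 ≡ 4/5 = 1
(a ≡ b) ⊃ a = 1 ⊃ 4/5 = 4/5
¬c = ¬1/5 = 0
b ⊃ ¬c = 4/5 ⊃ 0 = 0
((a ≡ b) ⊃ a) ≡ (b ⊃ ¬c) = 4/5 ≡ 0 = 0
a ≡ a = 4/5 ≡ 4/5 = 1
c ⊃ c = 1/5 ⊃ 1/5 = 1
(c ⊃ c) ≡ b = 1 ≡ 4/5 = 4/5
(a ≡ a) ∧ ((c ⊃ c) ≡ b) = 1 ∧ 4/5 = 4/5
(((a ≡ b) ⊃ a) ≡ (b ⊃ ¬c)) ≡ ((a ≡ a) ∧ ((c ⊃ c) ≡ b)) = 0 ≡ 4/5 = 0
((a ≡ c) ∧ ¬c) ⊃ ((((a ≡ b) ⊃ a) ≡ (b ⊃ ¬c)) ≡ ((a ≡ a) ∧ ((c ⊃ c) ≡ b))) = 0 ⊃ 0 = 1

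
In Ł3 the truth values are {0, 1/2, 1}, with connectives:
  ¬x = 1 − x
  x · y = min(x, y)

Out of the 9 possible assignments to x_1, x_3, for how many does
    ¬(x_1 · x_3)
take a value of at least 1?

5

x_1 = 0, x_3 = 0 ↦ 1  ≥
x_1 = 0, x_3 = 1/2 ↦ 1  ≥
x_1 = 0, x_3 = 1 ↦ 1  ≥
x_1 = 1/2, x_3 = 0 ↦ 1  ≥
x_1 = 1/2, x_3 = 1/2 ↦ 1/2  <
x_1 = 1/2, x_3 = 1 ↦ 1/2  <
x_1 = 1, x_3 = 0 ↦ 1  ≥
x_1 = 1, x_3 = 1/2 ↦ 1/2  <
x_1 = 1, x_3 = 1 ↦ 0  <
So 5 of the 9 assignments meet the threshold.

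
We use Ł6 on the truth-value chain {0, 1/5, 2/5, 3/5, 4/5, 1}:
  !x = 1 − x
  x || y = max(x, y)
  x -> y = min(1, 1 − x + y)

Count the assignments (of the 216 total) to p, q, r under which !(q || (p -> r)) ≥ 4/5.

6

value 1: 1 assignment (counts)
value 4/5: 5 assignments (counts)
value 3/5: 12 assignments
value 2/5: 22 assignments
value 1/5: 35 assignments
value 0: 141 assignments
So 6 of the 216 assignments meet the threshold.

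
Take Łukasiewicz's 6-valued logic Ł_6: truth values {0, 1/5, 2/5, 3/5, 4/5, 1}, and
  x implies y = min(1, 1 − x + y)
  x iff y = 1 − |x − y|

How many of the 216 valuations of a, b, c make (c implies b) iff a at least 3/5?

value 1: 36 assignments (counts)
value 4/5: 50 assignments (counts)
value 3/5: 43 assignments (counts)
value 2/5: 36 assignments
value 1/5: 29 assignments
value 0: 22 assignments
So 129 of the 216 assignments meet the threshold.

129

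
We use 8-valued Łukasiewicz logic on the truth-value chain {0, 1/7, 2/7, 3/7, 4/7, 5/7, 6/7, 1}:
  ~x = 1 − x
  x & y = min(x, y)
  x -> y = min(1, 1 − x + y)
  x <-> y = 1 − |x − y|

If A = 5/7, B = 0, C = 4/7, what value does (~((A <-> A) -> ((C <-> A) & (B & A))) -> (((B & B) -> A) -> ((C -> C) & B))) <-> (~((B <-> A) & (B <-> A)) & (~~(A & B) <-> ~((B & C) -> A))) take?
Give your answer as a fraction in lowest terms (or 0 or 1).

A <-> A = 5/7 <-> 5/7 = 1
C <-> A = 4/7 <-> 5/7 = 6/7
B & A = 0 & 5/7 = 0
(C <-> A) & (B & A) = 6/7 & 0 = 0
(A <-> A) -> ((C <-> A) & (B & A)) = 1 -> 0 = 0
~((A <-> A) -> ((C <-> A) & (B & A))) = ~0 = 1
B & B = 0 & 0 = 0
(B & B) -> A = 0 -> 5/7 = 1
C -> C = 4/7 -> 4/7 = 1
(C -> C) & B = 1 & 0 = 0
((B & B) -> A) -> ((C -> C) & B) = 1 -> 0 = 0
~((A <-> A) -> ((C <-> A) & (B & A))) -> (((B & B) -> A) -> ((C -> C) & B)) = 1 -> 0 = 0
B <-> A = 0 <-> 5/7 = 2/7
B <-> A = 0 <-> 5/7 = 2/7
(B <-> A) & (B <-> A) = 2/7 & 2/7 = 2/7
~((B <-> A) & (B <-> A)) = ~2/7 = 5/7
A & B = 5/7 & 0 = 0
~(A & B) = ~0 = 1
~~(A & B) = ~1 = 0
B & C = 0 & 4/7 = 0
(B & C) -> A = 0 -> 5/7 = 1
~((B & C) -> A) = ~1 = 0
~~(A & B) <-> ~((B & C) -> A) = 0 <-> 0 = 1
~((B <-> A) & (B <-> A)) & (~~(A & B) <-> ~((B & C) -> A)) = 5/7 & 1 = 5/7
(~((A <-> A) -> ((C <-> A) & (B & A))) -> (((B & B) -> A) -> ((C -> C) & B))) <-> (~((B <-> A) & (B <-> A)) & (~~(A & B) <-> ~((B & C) -> A))) = 0 <-> 5/7 = 2/7

2/7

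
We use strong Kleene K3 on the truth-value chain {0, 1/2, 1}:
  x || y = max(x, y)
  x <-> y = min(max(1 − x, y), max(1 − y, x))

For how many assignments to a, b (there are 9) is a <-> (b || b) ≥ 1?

2

a = 0, b = 0 ↦ 1  ≥
a = 0, b = 1/2 ↦ 1/2  <
a = 0, b = 1 ↦ 0  <
a = 1/2, b = 0 ↦ 1/2  <
a = 1/2, b = 1/2 ↦ 1/2  <
a = 1/2, b = 1 ↦ 1/2  <
a = 1, b = 0 ↦ 0  <
a = 1, b = 1/2 ↦ 1/2  <
a = 1, b = 1 ↦ 1  ≥
So 2 of the 9 assignments meet the threshold.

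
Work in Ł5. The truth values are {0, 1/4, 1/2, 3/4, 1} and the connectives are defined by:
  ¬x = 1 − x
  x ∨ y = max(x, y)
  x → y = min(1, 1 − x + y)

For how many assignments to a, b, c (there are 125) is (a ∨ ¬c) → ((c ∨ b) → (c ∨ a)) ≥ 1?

value 1: 110 assignments (counts)
value 3/4: 7 assignments
value 1/2: 5 assignments
value 1/4: 2 assignments
value 0: 1 assignment
So 110 of the 125 assignments meet the threshold.

110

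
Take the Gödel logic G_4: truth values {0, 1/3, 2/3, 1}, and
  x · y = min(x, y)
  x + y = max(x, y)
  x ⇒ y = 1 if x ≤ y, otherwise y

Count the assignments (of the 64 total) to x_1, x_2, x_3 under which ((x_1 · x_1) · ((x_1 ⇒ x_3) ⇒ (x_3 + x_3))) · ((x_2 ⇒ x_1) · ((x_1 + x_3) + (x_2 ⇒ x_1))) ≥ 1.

16

value 1: 16 assignments (counts)
value 2/3: 16 assignments
value 1/3: 16 assignments
value 0: 16 assignments
So 16 of the 64 assignments meet the threshold.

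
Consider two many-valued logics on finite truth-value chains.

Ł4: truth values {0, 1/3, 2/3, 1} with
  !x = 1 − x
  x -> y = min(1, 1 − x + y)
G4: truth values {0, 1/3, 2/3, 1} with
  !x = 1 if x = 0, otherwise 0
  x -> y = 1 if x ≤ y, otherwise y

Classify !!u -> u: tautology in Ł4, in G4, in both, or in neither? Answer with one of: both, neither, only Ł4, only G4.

In Ł4: every assignment gives 1 — tautology.
In G4: at u = 1/3 the value is 1/3 — not a tautology.

only Ł4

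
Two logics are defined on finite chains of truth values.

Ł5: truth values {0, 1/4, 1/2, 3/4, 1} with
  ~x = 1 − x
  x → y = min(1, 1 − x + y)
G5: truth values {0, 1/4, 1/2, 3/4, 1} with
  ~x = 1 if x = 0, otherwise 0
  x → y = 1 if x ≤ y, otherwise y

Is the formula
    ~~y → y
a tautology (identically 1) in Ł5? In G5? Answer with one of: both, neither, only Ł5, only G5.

only Ł5

In Ł5: every assignment gives 1 — tautology.
In G5: at y = 1/4 the value is 1/4 — not a tautology.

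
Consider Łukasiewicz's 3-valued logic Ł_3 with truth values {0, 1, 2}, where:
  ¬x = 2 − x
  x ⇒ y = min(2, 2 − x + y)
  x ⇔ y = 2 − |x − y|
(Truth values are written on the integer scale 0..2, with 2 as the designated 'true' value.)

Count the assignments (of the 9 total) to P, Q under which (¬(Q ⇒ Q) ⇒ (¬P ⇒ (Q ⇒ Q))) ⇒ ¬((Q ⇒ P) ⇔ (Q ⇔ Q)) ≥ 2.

P = 0, Q = 0 ↦ 0  <
P = 0, Q = 1 ↦ 1  <
P = 0, Q = 2 ↦ 2  ≥
P = 1, Q = 0 ↦ 0  <
P = 1, Q = 1 ↦ 0  <
P = 1, Q = 2 ↦ 1  <
P = 2, Q = 0 ↦ 0  <
P = 2, Q = 1 ↦ 0  <
P = 2, Q = 2 ↦ 0  <
So 1 of the 9 assignments meets the threshold.

1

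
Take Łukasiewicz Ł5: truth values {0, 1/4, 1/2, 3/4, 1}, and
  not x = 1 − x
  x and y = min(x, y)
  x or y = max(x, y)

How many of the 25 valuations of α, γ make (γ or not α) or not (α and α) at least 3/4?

16

value 1: 9 assignments (counts)
value 3/4: 7 assignments (counts)
value 1/2: 5 assignments
value 1/4: 3 assignments
value 0: 1 assignment
So 16 of the 25 assignments meet the threshold.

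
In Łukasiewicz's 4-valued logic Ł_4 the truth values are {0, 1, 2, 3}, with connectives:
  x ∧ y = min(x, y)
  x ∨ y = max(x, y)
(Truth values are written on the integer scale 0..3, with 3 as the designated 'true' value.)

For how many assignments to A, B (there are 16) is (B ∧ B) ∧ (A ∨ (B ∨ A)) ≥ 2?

A = 0, B = 0 ↦ 0  <
A = 0, B = 1 ↦ 1  <
A = 0, B = 2 ↦ 2  ≥
A = 0, B = 3 ↦ 3  ≥
A = 1, B = 0 ↦ 0  <
A = 1, B = 1 ↦ 1  <
A = 1, B = 2 ↦ 2  ≥
A = 1, B = 3 ↦ 3  ≥
A = 2, B = 0 ↦ 0  <
A = 2, B = 1 ↦ 1  <
A = 2, B = 2 ↦ 2  ≥
A = 2, B = 3 ↦ 3  ≥
A = 3, B = 0 ↦ 0  <
A = 3, B = 1 ↦ 1  <
A = 3, B = 2 ↦ 2  ≥
A = 3, B = 3 ↦ 3  ≥
So 8 of the 16 assignments meet the threshold.

8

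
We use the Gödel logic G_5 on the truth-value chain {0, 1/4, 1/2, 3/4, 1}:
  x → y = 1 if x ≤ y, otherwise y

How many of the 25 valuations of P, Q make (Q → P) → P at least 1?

15

value 1: 15 assignments (counts)
value 3/4: 4 assignments
value 1/2: 3 assignments
value 1/4: 2 assignments
value 0: 1 assignment
So 15 of the 25 assignments meet the threshold.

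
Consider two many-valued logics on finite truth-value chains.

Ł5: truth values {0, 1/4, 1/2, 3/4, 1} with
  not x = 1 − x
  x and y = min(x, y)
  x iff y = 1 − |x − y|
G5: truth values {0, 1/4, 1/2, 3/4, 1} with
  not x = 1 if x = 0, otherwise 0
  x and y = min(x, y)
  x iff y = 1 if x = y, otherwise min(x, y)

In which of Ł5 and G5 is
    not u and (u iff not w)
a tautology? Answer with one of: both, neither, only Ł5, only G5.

In Ł5: at u = 0, w = 0 the value is 0 — not a tautology.
In G5: at u = 0, w = 0 the value is 0 — not a tautology.

neither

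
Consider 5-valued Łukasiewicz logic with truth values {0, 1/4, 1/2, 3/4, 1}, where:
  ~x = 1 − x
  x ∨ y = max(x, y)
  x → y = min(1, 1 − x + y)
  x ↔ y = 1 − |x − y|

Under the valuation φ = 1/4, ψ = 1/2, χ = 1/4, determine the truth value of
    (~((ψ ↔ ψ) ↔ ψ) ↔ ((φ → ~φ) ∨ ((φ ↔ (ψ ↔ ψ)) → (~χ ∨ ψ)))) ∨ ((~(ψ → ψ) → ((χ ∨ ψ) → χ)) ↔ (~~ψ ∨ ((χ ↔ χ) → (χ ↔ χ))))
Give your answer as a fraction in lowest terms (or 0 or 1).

ψ ↔ ψ = 1/2 ↔ 1/2 = 1
(ψ ↔ ψ) ↔ ψ = 1 ↔ 1/2 = 1/2
~((ψ ↔ ψ) ↔ ψ) = ~1/2 = 1/2
~φ = ~1/4 = 3/4
φ → ~φ = 1/4 → 3/4 = 1
ψ ↔ ψ = 1/2 ↔ 1/2 = 1
φ ↔ (ψ ↔ ψ) = 1/4 ↔ 1 = 1/4
~χ = ~1/4 = 3/4
~χ ∨ ψ = 3/4 ∨ 1/2 = 3/4
(φ ↔ (ψ ↔ ψ)) → (~χ ∨ ψ) = 1/4 → 3/4 = 1
(φ → ~φ) ∨ ((φ ↔ (ψ ↔ ψ)) → (~χ ∨ ψ)) = 1 ∨ 1 = 1
~((ψ ↔ ψ) ↔ ψ) ↔ ((φ → ~φ) ∨ ((φ ↔ (ψ ↔ ψ)) → (~χ ∨ ψ))) = 1/2 ↔ 1 = 1/2
ψ → ψ = 1/2 → 1/2 = 1
~(ψ → ψ) = ~1 = 0
χ ∨ ψ = 1/4 ∨ 1/2 = 1/2
(χ ∨ ψ) → χ = 1/2 → 1/4 = 3/4
~(ψ → ψ) → ((χ ∨ ψ) → χ) = 0 → 3/4 = 1
~ψ = ~1/2 = 1/2
~~ψ = ~1/2 = 1/2
χ ↔ χ = 1/4 ↔ 1/4 = 1
χ ↔ χ = 1/4 ↔ 1/4 = 1
(χ ↔ χ) → (χ ↔ χ) = 1 → 1 = 1
~~ψ ∨ ((χ ↔ χ) → (χ ↔ χ)) = 1/2 ∨ 1 = 1
(~(ψ → ψ) → ((χ ∨ ψ) → χ)) ↔ (~~ψ ∨ ((χ ↔ χ) → (χ ↔ χ))) = 1 ↔ 1 = 1
(~((ψ ↔ ψ) ↔ ψ) ↔ ((φ → ~φ) ∨ ((φ ↔ (ψ ↔ ψ)) → (~χ ∨ ψ)))) ∨ ((~(ψ → ψ) → ((χ ∨ ψ) → χ)) ↔ (~~ψ ∨ ((χ ↔ χ) → (χ ↔ χ)))) = 1/2 ∨ 1 = 1

1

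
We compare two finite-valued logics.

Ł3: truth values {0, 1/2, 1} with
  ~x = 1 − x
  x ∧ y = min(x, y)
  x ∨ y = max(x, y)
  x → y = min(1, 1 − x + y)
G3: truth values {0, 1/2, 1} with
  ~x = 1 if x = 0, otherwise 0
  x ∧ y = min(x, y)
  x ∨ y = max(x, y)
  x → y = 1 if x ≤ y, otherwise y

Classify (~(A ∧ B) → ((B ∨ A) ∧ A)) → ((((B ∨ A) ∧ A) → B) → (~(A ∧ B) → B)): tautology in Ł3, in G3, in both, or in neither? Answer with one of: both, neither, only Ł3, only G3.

both

In Ł3: every assignment gives 1 — tautology.
In G3: every assignment gives 1 — tautology.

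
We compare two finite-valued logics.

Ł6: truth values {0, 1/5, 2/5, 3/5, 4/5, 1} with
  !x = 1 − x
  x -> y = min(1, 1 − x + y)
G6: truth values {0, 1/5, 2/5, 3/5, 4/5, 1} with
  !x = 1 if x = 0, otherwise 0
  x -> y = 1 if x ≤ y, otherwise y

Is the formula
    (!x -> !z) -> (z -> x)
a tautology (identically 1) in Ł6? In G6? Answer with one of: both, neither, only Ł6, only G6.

In Ł6: every assignment gives 1 — tautology.
In G6: at x = 1/5, z = 2/5 the value is 1/5 — not a tautology.

only Ł6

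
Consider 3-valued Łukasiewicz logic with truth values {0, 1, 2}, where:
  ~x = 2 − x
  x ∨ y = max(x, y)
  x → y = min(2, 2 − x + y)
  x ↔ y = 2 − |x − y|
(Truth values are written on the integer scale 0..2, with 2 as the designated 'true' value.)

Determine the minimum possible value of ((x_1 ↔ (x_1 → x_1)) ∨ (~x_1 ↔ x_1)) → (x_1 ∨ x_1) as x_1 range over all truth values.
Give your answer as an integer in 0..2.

Take x_1 = 1:
x_1 → x_1 = 1 → 1 = 2
x_1 ↔ (x_1 → x_1) = 1 ↔ 2 = 1
~x_1 = ~1 = 1
~x_1 ↔ x_1 = 1 ↔ 1 = 2
(x_1 ↔ (x_1 → x_1)) ∨ (~x_1 ↔ x_1) = 1 ∨ 2 = 2
x_1 ∨ x_1 = 1 ∨ 1 = 1
((x_1 ↔ (x_1 → x_1)) ∨ (~x_1 ↔ x_1)) → (x_1 ∨ x_1) = 2 → 1 = 1
No assignment yields a value below 1, so this is the minimum.

1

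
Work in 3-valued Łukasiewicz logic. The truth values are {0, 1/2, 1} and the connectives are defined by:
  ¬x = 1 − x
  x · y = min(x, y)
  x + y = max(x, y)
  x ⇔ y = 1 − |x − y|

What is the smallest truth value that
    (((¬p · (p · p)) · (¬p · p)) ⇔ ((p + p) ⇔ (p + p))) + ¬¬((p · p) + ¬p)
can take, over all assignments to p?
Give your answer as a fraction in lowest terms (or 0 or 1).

1/2

Take p = 1/2:
¬p = ¬1/2 = 1/2
p · p = 1/2 · 1/2 = 1/2
¬p · (p · p) = 1/2 · 1/2 = 1/2
¬p = ¬1/2 = 1/2
¬p · p = 1/2 · 1/2 = 1/2
(¬p · (p · p)) · (¬p · p) = 1/2 · 1/2 = 1/2
p + p = 1/2 + 1/2 = 1/2
p + p = 1/2 + 1/2 = 1/2
(p + p) ⇔ (p + p) = 1/2 ⇔ 1/2 = 1
((¬p · (p · p)) · (¬p · p)) ⇔ ((p + p) ⇔ (p + p)) = 1/2 ⇔ 1 = 1/2
p · p = 1/2 · 1/2 = 1/2
¬p = ¬1/2 = 1/2
(p · p) + ¬p = 1/2 + 1/2 = 1/2
¬((p · p) + ¬p) = ¬1/2 = 1/2
¬¬((p · p) + ¬p) = ¬1/2 = 1/2
(((¬p · (p · p)) · (¬p · p)) ⇔ ((p + p) ⇔ (p + p))) + ¬¬((p · p) + ¬p) = 1/2 + 1/2 = 1/2
No assignment yields a value below 1/2, so this is the minimum.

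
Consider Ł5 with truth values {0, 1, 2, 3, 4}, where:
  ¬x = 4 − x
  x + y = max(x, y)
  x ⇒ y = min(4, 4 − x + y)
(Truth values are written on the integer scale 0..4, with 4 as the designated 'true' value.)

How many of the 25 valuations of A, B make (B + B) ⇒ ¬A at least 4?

value 4: 15 assignments (counts)
value 3: 4 assignments
value 2: 3 assignments
value 1: 2 assignments
value 0: 1 assignment
So 15 of the 25 assignments meet the threshold.

15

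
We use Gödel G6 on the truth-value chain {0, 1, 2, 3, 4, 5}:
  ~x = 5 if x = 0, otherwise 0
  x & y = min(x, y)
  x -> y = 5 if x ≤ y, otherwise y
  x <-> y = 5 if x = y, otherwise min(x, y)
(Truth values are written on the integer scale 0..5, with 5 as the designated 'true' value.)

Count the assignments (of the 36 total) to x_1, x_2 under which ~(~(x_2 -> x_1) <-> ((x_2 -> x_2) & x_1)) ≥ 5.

value 5: 35 assignments (counts)
value 0: 1 assignment
So 35 of the 36 assignments meet the threshold.

35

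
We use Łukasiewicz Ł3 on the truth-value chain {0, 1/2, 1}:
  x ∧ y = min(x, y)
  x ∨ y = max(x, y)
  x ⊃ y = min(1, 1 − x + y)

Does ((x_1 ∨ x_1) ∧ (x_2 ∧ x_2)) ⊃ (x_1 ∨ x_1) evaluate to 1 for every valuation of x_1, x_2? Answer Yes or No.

x_1 = 0, x_2 = 0 ↦ 1
x_1 = 0, x_2 = 1/2 ↦ 1
x_1 = 0, x_2 = 1 ↦ 1
x_1 = 1/2, x_2 = 0 ↦ 1
x_1 = 1/2, x_2 = 1/2 ↦ 1
x_1 = 1/2, x_2 = 1 ↦ 1
x_1 = 1, x_2 = 0 ↦ 1
x_1 = 1, x_2 = 1/2 ↦ 1
x_1 = 1, x_2 = 1 ↦ 1
Every assignment gives a value ≥ 1.

Yes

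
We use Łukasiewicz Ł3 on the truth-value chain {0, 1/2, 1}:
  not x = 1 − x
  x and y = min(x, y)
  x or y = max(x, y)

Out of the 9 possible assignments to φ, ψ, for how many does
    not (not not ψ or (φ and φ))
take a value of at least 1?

1

φ = 0, ψ = 0 ↦ 1  ≥
φ = 0, ψ = 1/2 ↦ 1/2  <
φ = 0, ψ = 1 ↦ 0  <
φ = 1/2, ψ = 0 ↦ 1/2  <
φ = 1/2, ψ = 1/2 ↦ 1/2  <
φ = 1/2, ψ = 1 ↦ 0  <
φ = 1, ψ = 0 ↦ 0  <
φ = 1, ψ = 1/2 ↦ 0  <
φ = 1, ψ = 1 ↦ 0  <
So 1 of the 9 assignments meets the threshold.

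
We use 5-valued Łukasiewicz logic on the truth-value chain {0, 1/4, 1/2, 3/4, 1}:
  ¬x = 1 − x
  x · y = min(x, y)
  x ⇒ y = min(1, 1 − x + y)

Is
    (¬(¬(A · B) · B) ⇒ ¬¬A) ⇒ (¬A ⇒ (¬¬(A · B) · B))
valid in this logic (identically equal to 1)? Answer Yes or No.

Counterexample: take A = 0, B = 1/4.
A · B = 0 · 1/4 = 0
¬(A · B) = ¬0 = 1
¬(A · B) · B = 1 · 1/4 = 1/4
¬(¬(A · B) · B) = ¬1/4 = 3/4
¬A = ¬0 = 1
¬¬A = ¬1 = 0
¬(¬(A · B) · B) ⇒ ¬¬A = 3/4 ⇒ 0 = 1/4
¬A = ¬0 = 1
A · B = 0 · 1/4 = 0
¬(A · B) = ¬0 = 1
¬¬(A · B) = ¬1 = 0
¬¬(A · B) · B = 0 · 1/4 = 0
¬A ⇒ (¬¬(A · B) · B) = 1 ⇒ 0 = 0
(¬(¬(A · B) · B) ⇒ ¬¬A) ⇒ (¬A ⇒ (¬¬(A · B) · B)) = 1/4 ⇒ 0 = 3/4
This gives 3/4 ≠ 1.

No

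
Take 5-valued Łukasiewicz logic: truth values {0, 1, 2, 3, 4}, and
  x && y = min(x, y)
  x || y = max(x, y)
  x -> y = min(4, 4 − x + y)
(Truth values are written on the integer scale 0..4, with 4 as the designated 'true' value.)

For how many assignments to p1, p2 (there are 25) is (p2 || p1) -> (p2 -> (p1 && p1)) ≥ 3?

21

value 4: 19 assignments (counts)
value 3: 2 assignments (counts)
value 2: 2 assignments
value 1: 1 assignment
value 0: 1 assignment
So 21 of the 25 assignments meet the threshold.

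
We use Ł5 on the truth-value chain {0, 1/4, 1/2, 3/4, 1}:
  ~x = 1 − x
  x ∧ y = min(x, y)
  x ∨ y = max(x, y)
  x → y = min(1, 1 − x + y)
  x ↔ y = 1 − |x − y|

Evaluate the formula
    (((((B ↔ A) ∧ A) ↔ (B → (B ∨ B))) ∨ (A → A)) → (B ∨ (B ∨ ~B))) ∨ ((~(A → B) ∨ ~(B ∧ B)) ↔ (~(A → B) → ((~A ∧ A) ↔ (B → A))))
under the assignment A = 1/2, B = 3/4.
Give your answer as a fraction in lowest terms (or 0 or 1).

B ↔ A = 3/4 ↔ 1/2 = 3/4
(B ↔ A) ∧ A = 3/4 ∧ 1/2 = 1/2
B ∨ B = 3/4 ∨ 3/4 = 3/4
B → (B ∨ B) = 3/4 → 3/4 = 1
((B ↔ A) ∧ A) ↔ (B → (B ∨ B)) = 1/2 ↔ 1 = 1/2
A → A = 1/2 → 1/2 = 1
(((B ↔ A) ∧ A) ↔ (B → (B ∨ B))) ∨ (A → A) = 1/2 ∨ 1 = 1
~B = ~3/4 = 1/4
B ∨ ~B = 3/4 ∨ 1/4 = 3/4
B ∨ (B ∨ ~B) = 3/4 ∨ 3/4 = 3/4
((((B ↔ A) ∧ A) ↔ (B → (B ∨ B))) ∨ (A → A)) → (B ∨ (B ∨ ~B)) = 1 → 3/4 = 3/4
A → B = 1/2 → 3/4 = 1
~(A → B) = ~1 = 0
B ∧ B = 3/4 ∧ 3/4 = 3/4
~(B ∧ B) = ~3/4 = 1/4
~(A → B) ∨ ~(B ∧ B) = 0 ∨ 1/4 = 1/4
A → B = 1/2 → 3/4 = 1
~(A → B) = ~1 = 0
~A = ~1/2 = 1/2
~A ∧ A = 1/2 ∧ 1/2 = 1/2
B → A = 3/4 → 1/2 = 3/4
(~A ∧ A) ↔ (B → A) = 1/2 ↔ 3/4 = 3/4
~(A → B) → ((~A ∧ A) ↔ (B → A)) = 0 → 3/4 = 1
(~(A → B) ∨ ~(B ∧ B)) ↔ (~(A → B) → ((~A ∧ A) ↔ (B → A))) = 1/4 ↔ 1 = 1/4
(((((B ↔ A) ∧ A) ↔ (B → (B ∨ B))) ∨ (A → A)) → (B ∨ (B ∨ ~B))) ∨ ((~(A → B) ∨ ~(B ∧ B)) ↔ (~(A → B) → ((~A ∧ A) ↔ (B → A)))) = 3/4 ∨ 1/4 = 3/4

3/4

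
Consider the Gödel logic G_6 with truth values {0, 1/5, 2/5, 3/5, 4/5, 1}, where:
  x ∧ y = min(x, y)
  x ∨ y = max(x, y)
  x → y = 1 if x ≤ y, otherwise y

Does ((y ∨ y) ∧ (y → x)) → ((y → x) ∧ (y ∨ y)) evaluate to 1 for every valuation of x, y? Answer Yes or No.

At x = 3/5, y = 1/5, for instance:
y ∨ y = 1/5 ∨ 1/5 = 1/5
y → x = 1/5 → 3/5 = 1
(y ∨ y) ∧ (y → x) = 1/5 ∧ 1 = 1/5
(y → x) ∧ (y ∨ y) = 1 ∧ 1/5 = 1/5
((y ∨ y) ∧ (y → x)) → ((y → x) ∧ (y ∨ y)) = 1/5 → 1/5 = 1
and checking the remaining 35 assignments likewise gives ≥ 1 in every case.

Yes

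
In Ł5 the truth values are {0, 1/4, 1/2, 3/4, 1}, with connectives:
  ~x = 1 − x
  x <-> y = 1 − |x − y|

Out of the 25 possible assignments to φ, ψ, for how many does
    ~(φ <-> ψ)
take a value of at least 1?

value 1: 2 assignments (counts)
value 3/4: 4 assignments
value 1/2: 6 assignments
value 1/4: 8 assignments
value 0: 5 assignments
So 2 of the 25 assignments meet the threshold.

2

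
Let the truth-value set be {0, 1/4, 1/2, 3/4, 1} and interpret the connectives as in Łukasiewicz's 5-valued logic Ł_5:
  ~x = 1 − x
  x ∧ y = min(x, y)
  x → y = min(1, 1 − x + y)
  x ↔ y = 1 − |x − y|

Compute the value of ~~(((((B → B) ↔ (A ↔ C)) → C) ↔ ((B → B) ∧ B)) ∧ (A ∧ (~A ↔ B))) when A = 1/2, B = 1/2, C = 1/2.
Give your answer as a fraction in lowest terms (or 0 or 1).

B → B = 1/2 → 1/2 = 1
A ↔ C = 1/2 ↔ 1/2 = 1
(B → B) ↔ (A ↔ C) = 1 ↔ 1 = 1
((B → B) ↔ (A ↔ C)) → C = 1 → 1/2 = 1/2
B → B = 1/2 → 1/2 = 1
(B → B) ∧ B = 1 ∧ 1/2 = 1/2
(((B → B) ↔ (A ↔ C)) → C) ↔ ((B → B) ∧ B) = 1/2 ↔ 1/2 = 1
~A = ~1/2 = 1/2
~A ↔ B = 1/2 ↔ 1/2 = 1
A ∧ (~A ↔ B) = 1/2 ∧ 1 = 1/2
((((B → B) ↔ (A ↔ C)) → C) ↔ ((B → B) ∧ B)) ∧ (A ∧ (~A ↔ B)) = 1 ∧ 1/2 = 1/2
~(((((B → B) ↔ (A ↔ C)) → C) ↔ ((B → B) ∧ B)) ∧ (A ∧ (~A ↔ B))) = ~1/2 = 1/2
~~(((((B → B) ↔ (A ↔ C)) → C) ↔ ((B → B) ∧ B)) ∧ (A ∧ (~A ↔ B))) = ~1/2 = 1/2

1/2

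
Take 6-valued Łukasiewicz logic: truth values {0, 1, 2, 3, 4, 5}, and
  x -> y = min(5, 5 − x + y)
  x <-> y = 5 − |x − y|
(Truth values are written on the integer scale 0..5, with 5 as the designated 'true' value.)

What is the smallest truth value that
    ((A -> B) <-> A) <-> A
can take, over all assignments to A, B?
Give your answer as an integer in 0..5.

0

Take A = 5, B = 0:
A -> B = 5 -> 0 = 0
(A -> B) <-> A = 0 <-> 5 = 0
((A -> B) <-> A) <-> A = 0 <-> 5 = 0
No assignment yields a value below 0, so this is the minimum.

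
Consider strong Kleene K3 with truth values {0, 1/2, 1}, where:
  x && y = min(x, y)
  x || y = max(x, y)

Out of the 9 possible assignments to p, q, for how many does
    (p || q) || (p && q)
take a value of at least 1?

p = 0, q = 0 ↦ 0  <
p = 0, q = 1/2 ↦ 1/2  <
p = 0, q = 1 ↦ 1  ≥
p = 1/2, q = 0 ↦ 1/2  <
p = 1/2, q = 1/2 ↦ 1/2  <
p = 1/2, q = 1 ↦ 1  ≥
p = 1, q = 0 ↦ 1  ≥
p = 1, q = 1/2 ↦ 1  ≥
p = 1, q = 1 ↦ 1  ≥
So 5 of the 9 assignments meet the threshold.

5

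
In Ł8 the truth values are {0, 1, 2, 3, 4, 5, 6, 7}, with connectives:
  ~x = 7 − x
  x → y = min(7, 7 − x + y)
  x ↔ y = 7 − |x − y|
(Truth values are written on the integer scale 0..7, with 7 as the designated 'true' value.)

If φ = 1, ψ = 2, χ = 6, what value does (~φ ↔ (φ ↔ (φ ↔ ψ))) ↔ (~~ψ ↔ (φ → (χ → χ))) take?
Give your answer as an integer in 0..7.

~φ = ~1 = 6
φ ↔ ψ = 1 ↔ 2 = 6
φ ↔ (φ ↔ ψ) = 1 ↔ 6 = 2
~φ ↔ (φ ↔ (φ ↔ ψ)) = 6 ↔ 2 = 3
~ψ = ~2 = 5
~~ψ = ~5 = 2
χ → χ = 6 → 6 = 7
φ → (χ → χ) = 1 → 7 = 7
~~ψ ↔ (φ → (χ → χ)) = 2 ↔ 7 = 2
(~φ ↔ (φ ↔ (φ ↔ ψ))) ↔ (~~ψ ↔ (φ → (χ → χ))) = 3 ↔ 2 = 6

6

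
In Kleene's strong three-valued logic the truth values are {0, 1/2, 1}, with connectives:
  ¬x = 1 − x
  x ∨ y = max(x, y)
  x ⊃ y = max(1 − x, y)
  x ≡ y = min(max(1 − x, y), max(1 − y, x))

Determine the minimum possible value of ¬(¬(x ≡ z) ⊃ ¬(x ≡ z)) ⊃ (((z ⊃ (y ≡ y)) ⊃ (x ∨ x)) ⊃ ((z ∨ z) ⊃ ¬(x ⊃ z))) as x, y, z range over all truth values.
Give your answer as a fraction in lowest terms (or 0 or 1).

Take x = 0, y = 1/2, z = 1/2:
x ≡ z = 0 ≡ 1/2 = 1/2
¬(x ≡ z) = ¬1/2 = 1/2
x ≡ z = 0 ≡ 1/2 = 1/2
¬(x ≡ z) = ¬1/2 = 1/2
¬(x ≡ z) ⊃ ¬(x ≡ z) = 1/2 ⊃ 1/2 = 1/2
¬(¬(x ≡ z) ⊃ ¬(x ≡ z)) = ¬1/2 = 1/2
y ≡ y = 1/2 ≡ 1/2 = 1/2
z ⊃ (y ≡ y) = 1/2 ⊃ 1/2 = 1/2
x ∨ x = 0 ∨ 0 = 0
(z ⊃ (y ≡ y)) ⊃ (x ∨ x) = 1/2 ⊃ 0 = 1/2
z ∨ z = 1/2 ∨ 1/2 = 1/2
x ⊃ z = 0 ⊃ 1/2 = 1
¬(x ⊃ z) = ¬1 = 0
(z ∨ z) ⊃ ¬(x ⊃ z) = 1/2 ⊃ 0 = 1/2
((z ⊃ (y ≡ y)) ⊃ (x ∨ x)) ⊃ ((z ∨ z) ⊃ ¬(x ⊃ z)) = 1/2 ⊃ 1/2 = 1/2
¬(¬(x ≡ z) ⊃ ¬(x ≡ z)) ⊃ (((z ⊃ (y ≡ y)) ⊃ (x ∨ x)) ⊃ ((z ∨ z) ⊃ ¬(x ⊃ z))) = 1/2 ⊃ 1/2 = 1/2
No assignment yields a value below 1/2, so this is the minimum.

1/2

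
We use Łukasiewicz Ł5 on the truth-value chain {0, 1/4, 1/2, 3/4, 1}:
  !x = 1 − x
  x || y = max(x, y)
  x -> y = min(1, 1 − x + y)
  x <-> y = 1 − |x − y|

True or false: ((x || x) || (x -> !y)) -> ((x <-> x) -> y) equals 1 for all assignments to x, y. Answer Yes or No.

Counterexample: take x = 0, y = 0.
x || x = 0 || 0 = 0
!y = !0 = 1
x -> !y = 0 -> 1 = 1
(x || x) || (x -> !y) = 0 || 1 = 1
x <-> x = 0 <-> 0 = 1
(x <-> x) -> y = 1 -> 0 = 0
((x || x) || (x -> !y)) -> ((x <-> x) -> y) = 1 -> 0 = 0
This gives 0 ≠ 1.

No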